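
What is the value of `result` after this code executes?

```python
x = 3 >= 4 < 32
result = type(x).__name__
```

x is bool; result = 'bool'

'bool'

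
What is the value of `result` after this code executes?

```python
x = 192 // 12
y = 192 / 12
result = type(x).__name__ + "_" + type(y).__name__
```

x is int; y is float; result = 'int_float'

'int_float'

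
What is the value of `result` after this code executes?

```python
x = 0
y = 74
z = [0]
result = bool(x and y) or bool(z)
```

x = 0; y = 74; z = [0]; result = True

True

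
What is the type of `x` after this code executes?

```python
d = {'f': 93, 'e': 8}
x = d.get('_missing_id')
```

dict.get() returns None when key not found

NoneType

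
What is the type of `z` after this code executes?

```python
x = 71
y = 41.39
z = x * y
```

int * float = float

float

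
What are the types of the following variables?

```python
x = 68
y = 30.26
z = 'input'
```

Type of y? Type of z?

y is assigned a number with a decimal point, so it is a float; z is assigned a quoted string literal, so it is a str

float, str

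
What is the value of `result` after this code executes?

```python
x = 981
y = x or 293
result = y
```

x = 981; y = 981; result = 981

981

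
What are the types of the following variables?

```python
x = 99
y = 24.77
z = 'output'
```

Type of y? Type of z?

y is assigned a number with a decimal point, so it is a float; z is assigned a quoted string literal, so it is a str

float, str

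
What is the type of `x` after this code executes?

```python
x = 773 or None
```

'or' returns first truthy value

int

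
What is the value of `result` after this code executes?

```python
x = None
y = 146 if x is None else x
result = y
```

x = None; y = 146; result = 146

146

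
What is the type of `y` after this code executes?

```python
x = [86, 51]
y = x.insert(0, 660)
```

list.insert() returns None

NoneType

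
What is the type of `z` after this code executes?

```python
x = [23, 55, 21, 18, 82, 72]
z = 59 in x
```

'in' operator returns bool

bool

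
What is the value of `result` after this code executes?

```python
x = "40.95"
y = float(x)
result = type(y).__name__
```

x is str; y is float; result = 'float'

'float'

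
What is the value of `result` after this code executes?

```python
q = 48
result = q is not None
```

q = 48; result = True

True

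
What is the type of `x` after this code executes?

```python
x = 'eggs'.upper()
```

str.upper() returns str

str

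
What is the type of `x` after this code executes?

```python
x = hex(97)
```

hex() returns str representation

str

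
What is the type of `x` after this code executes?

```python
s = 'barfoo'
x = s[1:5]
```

Slicing a str returns str

str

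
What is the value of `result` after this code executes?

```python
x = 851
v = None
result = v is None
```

x = 851; v = None; result = True

True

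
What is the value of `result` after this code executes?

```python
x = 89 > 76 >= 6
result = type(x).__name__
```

x is bool; result = 'bool'

'bool'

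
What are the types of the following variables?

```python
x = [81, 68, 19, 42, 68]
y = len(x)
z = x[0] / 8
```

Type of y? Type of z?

len() returns int; int / int = float

int, float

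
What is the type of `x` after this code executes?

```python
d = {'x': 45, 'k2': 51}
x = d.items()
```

dict.items() returns dict_items view

dict_items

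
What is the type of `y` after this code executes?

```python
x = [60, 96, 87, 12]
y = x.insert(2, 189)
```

list.insert() returns None

NoneType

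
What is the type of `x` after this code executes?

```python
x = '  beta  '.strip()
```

str.strip() returns str

str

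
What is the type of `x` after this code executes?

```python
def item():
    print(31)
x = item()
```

Function without return returns None

NoneType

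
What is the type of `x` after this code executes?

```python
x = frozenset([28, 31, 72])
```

frozenset() returns frozenset

frozenset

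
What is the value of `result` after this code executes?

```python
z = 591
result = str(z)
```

z = 591; result = '591'

'591'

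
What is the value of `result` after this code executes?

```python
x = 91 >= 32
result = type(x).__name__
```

x is bool; result = 'bool'

'bool'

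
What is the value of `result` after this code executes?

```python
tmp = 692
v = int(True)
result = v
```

tmp = 692; v = 1; result = 1

1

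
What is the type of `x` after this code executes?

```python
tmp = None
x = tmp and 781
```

'and' returns first falsy value (None)

NoneType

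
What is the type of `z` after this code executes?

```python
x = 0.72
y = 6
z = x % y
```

float % int = float

float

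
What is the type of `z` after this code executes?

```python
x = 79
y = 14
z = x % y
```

int % int = int

int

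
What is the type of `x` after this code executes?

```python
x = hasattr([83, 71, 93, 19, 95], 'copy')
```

hasattr() returns bool

bool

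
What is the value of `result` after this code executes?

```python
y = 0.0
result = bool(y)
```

y = 0.0; result = False

False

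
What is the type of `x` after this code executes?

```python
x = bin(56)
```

bin() returns str representation

str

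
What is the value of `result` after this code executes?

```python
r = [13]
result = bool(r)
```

r = [13]; result = True

True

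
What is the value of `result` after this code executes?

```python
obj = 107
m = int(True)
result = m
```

obj = 107; m = 1; result = 1

1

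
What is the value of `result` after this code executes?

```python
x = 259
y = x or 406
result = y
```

x = 259; y = 259; result = 259

259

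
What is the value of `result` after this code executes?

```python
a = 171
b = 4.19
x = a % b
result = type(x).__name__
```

a is int; b is float; x is float; result = 'float'

'float'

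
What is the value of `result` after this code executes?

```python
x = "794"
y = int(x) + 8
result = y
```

x = '794'; y = 802; result = 802

802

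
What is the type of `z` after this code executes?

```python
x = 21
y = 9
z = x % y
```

int % int = int

int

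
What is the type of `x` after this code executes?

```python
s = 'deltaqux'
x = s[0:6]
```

Slicing a str returns str

str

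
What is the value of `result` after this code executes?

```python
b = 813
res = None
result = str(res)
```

b = 813; res = None; result = 'None'

'None'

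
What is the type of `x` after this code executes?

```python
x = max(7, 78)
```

max() of ints returns int

int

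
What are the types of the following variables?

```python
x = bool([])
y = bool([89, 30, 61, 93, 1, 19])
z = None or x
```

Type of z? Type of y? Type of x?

None or bool returns the bool; bool() returns bool; bool() returns bool

bool, bool, bool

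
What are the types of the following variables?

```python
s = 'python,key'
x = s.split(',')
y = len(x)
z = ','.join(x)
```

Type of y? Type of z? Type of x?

len() returns int; str.join() returns str; str.split() returns list

int, str, list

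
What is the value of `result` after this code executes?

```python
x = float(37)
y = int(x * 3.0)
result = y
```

x = 37.0; y = 111; result = 111

111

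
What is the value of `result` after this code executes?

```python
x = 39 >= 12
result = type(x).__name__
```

x is bool; result = 'bool'

'bool'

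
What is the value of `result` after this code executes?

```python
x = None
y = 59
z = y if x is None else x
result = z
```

x = None; y = 59; z = 59; result = 59

59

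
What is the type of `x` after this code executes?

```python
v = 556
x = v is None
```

'is' comparison returns bool

bool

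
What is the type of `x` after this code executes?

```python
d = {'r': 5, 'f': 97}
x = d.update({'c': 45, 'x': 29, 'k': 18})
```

dict.update() returns None

NoneType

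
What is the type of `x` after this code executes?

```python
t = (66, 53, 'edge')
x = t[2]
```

Index 2 of tuple is a str literal

str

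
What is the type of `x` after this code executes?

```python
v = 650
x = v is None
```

'is' comparison returns bool

bool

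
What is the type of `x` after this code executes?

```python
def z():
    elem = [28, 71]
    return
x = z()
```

Bare return returns None

NoneType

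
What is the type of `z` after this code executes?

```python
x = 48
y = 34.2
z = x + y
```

int + float = float

float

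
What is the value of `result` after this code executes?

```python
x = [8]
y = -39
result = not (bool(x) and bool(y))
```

x = [8]; y = -39; result = False

False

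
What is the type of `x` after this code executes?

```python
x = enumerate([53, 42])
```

enumerate() returns an enumerate object

enumerate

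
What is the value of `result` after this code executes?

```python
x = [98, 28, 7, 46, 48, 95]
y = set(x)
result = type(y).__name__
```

x is list; y is set; result = 'set'

'set'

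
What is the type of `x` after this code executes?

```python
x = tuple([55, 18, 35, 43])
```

tuple() constructor returns tuple

tuple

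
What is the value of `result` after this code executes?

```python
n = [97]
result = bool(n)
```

n = [97]; result = True

True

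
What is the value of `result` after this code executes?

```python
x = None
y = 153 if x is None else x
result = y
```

x = None; y = 153; result = 153

153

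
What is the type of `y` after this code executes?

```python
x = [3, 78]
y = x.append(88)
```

list.append() returns None (mutates in place)

NoneType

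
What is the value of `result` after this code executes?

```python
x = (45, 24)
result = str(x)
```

x = (45, 24); result = '(45, 24)'

'(45, 24)'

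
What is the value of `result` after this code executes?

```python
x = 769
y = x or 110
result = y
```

x = 769; y = 769; result = 769

769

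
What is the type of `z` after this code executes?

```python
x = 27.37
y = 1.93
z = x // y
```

float // float = float

float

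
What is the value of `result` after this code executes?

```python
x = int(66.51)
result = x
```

x = 66; result = 66

66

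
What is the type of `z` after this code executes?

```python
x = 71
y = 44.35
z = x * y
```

int * float = float

float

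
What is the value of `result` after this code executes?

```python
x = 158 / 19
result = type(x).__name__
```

x is float; result = 'float'

'float'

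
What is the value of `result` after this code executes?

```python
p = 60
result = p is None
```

p = 60; result = False

False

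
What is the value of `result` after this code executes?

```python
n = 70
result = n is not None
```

n = 70; result = True

True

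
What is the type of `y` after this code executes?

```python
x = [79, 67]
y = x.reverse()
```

list.reverse() returns None

NoneType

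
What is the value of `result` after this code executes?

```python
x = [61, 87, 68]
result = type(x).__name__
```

x is list; result = 'list'

'list'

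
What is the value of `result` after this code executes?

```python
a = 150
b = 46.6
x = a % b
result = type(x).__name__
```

a is int; b is float; x is float; result = 'float'

'float'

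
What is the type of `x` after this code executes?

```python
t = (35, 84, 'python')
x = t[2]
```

Index 2 of tuple is a str literal

str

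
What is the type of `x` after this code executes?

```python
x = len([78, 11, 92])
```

len() always returns int

int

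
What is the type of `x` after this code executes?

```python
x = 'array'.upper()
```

str.upper() returns str

str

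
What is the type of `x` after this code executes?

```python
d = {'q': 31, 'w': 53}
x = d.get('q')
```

dict.get() returns value type when found

int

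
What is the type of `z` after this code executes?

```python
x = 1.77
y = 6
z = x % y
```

float % int = float

float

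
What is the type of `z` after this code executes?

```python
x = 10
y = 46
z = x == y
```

Equality comparison returns bool

bool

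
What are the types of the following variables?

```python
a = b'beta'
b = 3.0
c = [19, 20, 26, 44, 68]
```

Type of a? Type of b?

a is assigned a bytes literal (b'...' prefix); b is assigned a number with a decimal point, so it is a float

bytes, float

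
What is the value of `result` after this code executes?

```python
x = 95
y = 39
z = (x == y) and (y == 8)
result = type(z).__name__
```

x is int; y is int; z is bool; result = 'bool'

'bool'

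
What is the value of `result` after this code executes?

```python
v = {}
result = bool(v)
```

v = {}; result = False

False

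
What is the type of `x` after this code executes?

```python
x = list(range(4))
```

list(range()) returns list

list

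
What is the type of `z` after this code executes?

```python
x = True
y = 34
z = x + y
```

bool + int = int (bool is subclass of int)

int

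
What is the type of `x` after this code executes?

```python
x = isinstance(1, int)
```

isinstance() returns bool

bool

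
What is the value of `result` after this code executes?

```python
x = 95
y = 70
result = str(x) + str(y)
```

x = 95; y = 70; result = '9570'

'9570'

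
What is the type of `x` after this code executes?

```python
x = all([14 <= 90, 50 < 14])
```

all() returns bool

bool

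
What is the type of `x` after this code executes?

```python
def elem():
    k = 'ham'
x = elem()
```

Function without return returns None

NoneType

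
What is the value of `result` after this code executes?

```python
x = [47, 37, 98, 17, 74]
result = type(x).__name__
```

x is list; result = 'list'

'list'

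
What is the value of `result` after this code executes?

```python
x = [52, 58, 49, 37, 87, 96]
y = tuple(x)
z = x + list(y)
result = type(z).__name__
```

x is list; y is tuple; z is list; result = 'list'

'list'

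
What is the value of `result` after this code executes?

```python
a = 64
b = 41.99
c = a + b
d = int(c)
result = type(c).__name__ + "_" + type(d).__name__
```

a is int; b is float; c is float; d is int; result = 'float_int'

'float_int'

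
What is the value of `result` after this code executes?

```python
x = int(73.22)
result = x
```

x = 73; result = 73

73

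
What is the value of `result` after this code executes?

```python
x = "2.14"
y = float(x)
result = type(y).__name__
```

x is str; y is float; result = 'float'

'float'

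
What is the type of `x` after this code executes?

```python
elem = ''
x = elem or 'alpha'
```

'or' returns first truthy value (str)

str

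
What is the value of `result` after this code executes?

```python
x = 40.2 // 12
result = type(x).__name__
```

x is float; result = 'float'

'float'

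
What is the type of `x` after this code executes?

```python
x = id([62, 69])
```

id() returns int

int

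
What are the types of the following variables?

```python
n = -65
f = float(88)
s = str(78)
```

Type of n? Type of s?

n is assigned a bare integer (no decimal point), so it is an int; s is assigned the result of calling str(), which returns a str

int, str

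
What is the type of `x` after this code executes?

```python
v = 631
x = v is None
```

'is' comparison returns bool

bool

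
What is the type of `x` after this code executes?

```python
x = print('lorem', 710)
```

print() returns None

NoneType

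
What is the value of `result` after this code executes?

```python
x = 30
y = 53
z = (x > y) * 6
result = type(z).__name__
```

x is int; y is int; z is int; result = 'int'

'int'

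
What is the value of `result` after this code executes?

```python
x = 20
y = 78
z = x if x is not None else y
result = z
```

x = 20; y = 78; z = 20; result = 20

20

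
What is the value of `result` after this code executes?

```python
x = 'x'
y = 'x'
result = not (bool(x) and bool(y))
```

x = 'x'; y = 'x'; result = False

False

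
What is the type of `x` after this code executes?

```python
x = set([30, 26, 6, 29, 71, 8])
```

set() constructor returns set

set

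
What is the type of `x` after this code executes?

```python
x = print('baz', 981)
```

print() returns None

NoneType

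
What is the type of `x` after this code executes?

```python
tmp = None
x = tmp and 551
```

'and' returns first falsy value (None)

NoneType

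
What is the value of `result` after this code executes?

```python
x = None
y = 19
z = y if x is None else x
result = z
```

x = None; y = 19; z = 19; result = 19

19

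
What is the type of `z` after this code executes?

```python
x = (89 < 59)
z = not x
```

'not' returns bool

bool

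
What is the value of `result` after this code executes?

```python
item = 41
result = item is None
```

item = 41; result = False

False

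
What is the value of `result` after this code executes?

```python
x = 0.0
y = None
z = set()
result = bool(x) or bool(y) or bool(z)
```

x = 0.0; y = None; z = set(); result = False

False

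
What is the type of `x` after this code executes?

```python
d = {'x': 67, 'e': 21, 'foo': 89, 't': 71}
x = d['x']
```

Accessing dict[str, int] with str key returns int

int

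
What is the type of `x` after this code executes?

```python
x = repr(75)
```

repr() returns str

str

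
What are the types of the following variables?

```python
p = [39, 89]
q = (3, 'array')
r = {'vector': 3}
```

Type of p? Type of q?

p is assigned a list literal (square brackets); q is assigned a tuple (parenthesized, comma-separated values)

list, tuple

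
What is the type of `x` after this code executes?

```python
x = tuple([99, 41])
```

tuple() constructor returns tuple

tuple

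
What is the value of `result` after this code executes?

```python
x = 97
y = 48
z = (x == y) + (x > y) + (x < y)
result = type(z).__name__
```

x is int; y is int; z is int; result = 'int'

'int'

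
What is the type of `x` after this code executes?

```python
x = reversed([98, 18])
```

reversed() on a list returns list_reverseiterator

list_reverseiterator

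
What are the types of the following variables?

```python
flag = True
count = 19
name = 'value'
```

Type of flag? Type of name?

flag is assigned the constant True, which has type bool; name is assigned a quoted string literal, so it is a str

bool, str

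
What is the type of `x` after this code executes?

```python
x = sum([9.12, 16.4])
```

sum() of floats returns float

float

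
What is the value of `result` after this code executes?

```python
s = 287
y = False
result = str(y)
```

s = 287; y = False; result = 'False'

'False'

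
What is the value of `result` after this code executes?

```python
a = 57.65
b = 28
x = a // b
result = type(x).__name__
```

a is float; b is int; x is float; result = 'float'

'float'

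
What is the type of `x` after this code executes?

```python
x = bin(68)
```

bin() returns str representation

str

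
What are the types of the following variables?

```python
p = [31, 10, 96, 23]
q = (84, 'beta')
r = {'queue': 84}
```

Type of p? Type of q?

p is assigned a list literal (square brackets); q is assigned a tuple (parenthesized, comma-separated values)

list, tuple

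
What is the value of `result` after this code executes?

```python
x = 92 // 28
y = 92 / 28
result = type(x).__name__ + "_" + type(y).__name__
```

x is int; y is float; result = 'int_float'

'int_float'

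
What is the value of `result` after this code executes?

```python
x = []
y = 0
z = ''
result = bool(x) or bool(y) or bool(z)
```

x = []; y = 0; z = ''; result = False

False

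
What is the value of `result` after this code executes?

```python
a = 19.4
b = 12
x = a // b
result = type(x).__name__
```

a is float; b is int; x is float; result = 'float'

'float'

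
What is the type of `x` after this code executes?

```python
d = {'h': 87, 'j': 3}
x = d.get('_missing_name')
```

dict.get() returns None when key not found

NoneType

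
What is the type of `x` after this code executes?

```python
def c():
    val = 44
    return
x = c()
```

Bare return returns None

NoneType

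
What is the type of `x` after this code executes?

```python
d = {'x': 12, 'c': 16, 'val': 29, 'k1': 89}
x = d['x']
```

Accessing dict[str, int] with str key returns int

int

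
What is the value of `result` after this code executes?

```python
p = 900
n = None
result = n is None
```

p = 900; n = None; result = True

True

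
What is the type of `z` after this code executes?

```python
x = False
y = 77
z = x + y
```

bool + int = int (bool is subclass of int)

int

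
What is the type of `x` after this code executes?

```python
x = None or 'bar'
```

'or' with None returns the other truthy value (str)

str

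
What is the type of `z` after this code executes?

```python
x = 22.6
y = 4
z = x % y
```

float % int = float

float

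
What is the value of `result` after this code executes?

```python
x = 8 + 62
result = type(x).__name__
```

x is int; result = 'int'

'int'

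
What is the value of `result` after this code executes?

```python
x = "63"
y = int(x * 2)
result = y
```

x = '63'; y = 6363; result = 6363

6363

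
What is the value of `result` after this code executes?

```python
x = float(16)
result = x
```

x = 16.0; result = 16.0

16.0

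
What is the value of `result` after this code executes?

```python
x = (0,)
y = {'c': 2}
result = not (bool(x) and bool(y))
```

x = (0,); y = {'c': 2}; result = False

False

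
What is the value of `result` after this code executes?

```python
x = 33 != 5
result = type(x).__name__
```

x is bool; result = 'bool'

'bool'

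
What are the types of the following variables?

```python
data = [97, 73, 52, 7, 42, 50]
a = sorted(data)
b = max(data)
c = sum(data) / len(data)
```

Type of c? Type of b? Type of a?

int / int = float; max of ints returns int; sorted() returns list

float, int, list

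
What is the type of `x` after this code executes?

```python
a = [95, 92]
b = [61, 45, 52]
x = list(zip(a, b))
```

list(zip()) returns a list of tuples

list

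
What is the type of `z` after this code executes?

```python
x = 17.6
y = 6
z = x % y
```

float % int = float

float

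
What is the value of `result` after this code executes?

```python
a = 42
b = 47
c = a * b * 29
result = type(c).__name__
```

a is int; b is int; c is int; result = 'int'

'int'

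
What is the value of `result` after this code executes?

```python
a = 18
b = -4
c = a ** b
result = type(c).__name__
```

a is int; b is int; c is float; result = 'float'

'float'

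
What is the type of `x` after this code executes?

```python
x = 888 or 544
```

'or' returns first truthy value (int)

int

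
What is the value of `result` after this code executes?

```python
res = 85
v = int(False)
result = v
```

res = 85; v = 0; result = 0

0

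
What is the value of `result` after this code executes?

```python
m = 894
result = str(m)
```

m = 894; result = '894'

'894'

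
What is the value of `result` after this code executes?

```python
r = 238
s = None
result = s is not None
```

r = 238; s = None; result = False

False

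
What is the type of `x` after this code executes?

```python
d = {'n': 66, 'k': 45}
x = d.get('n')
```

dict.get() returns value type when found

int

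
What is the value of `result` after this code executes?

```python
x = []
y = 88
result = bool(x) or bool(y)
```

x = []; y = 88; result = True

True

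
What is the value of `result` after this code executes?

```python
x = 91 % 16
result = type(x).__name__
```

x is int; result = 'int'

'int'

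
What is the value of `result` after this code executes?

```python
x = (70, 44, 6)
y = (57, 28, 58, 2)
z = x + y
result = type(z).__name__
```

x is tuple; y is tuple; z is tuple; result = 'tuple'

'tuple'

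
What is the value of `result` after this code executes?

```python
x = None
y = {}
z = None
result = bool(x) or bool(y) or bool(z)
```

x = None; y = {}; z = None; result = False

False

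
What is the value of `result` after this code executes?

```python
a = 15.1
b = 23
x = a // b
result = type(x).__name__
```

a is float; b is int; x is float; result = 'float'

'float'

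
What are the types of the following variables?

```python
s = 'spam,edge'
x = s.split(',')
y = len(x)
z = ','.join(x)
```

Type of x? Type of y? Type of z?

str.split() returns list; len() returns int; str.join() returns str

list, int, str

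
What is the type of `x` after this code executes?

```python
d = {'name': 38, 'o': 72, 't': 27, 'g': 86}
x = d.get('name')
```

dict.get() returns value type when found

int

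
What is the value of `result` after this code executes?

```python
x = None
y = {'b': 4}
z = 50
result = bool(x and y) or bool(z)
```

x = None; y = {'b': 4}; z = 50; result = True

True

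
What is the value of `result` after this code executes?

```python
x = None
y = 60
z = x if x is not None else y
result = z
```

x = None; y = 60; z = 60; result = 60

60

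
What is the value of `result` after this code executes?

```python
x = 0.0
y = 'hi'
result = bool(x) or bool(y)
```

x = 0.0; y = 'hi'; result = True

True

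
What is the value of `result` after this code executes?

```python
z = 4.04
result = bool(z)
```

z = 4.04; result = True

True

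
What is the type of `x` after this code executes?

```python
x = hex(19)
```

hex() returns str representation

str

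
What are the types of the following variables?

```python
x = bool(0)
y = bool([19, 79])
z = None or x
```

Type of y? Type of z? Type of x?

bool() returns bool; None or bool returns the bool; bool() returns bool

bool, bool, bool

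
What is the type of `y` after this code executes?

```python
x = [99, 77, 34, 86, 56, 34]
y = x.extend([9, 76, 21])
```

list.extend() returns None

NoneType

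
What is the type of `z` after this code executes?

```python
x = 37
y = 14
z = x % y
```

int % int = int

int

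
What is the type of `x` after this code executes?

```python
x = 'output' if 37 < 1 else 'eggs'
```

Both branches of conditional are str

str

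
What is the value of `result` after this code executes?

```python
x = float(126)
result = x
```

x = 126.0; result = 126.0

126.0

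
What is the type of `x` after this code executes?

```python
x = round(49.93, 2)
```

round() with decimal places returns float

float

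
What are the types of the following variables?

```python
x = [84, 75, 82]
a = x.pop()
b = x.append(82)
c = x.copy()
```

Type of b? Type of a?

append() returns None; pop() returns element

NoneType, int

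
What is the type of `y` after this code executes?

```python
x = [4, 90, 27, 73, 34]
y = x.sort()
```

list.sort() returns None (mutates in place)

NoneType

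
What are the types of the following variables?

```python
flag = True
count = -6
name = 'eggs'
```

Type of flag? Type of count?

flag is assigned the constant True, which has type bool; count is assigned a bare integer (no decimal point), so it is an int

bool, int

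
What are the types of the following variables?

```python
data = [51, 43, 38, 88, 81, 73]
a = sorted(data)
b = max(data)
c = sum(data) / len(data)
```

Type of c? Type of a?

int / int = float; sorted() returns list

float, list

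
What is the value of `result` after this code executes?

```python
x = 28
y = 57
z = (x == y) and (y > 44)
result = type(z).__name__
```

x is int; y is int; z is bool; result = 'bool'

'bool'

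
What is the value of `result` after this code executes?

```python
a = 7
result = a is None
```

a = 7; result = False

False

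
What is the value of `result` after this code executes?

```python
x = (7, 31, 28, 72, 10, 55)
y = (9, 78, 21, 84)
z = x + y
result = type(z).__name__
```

x is tuple; y is tuple; z is tuple; result = 'tuple'

'tuple'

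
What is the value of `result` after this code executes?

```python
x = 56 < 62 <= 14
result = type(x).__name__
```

x is bool; result = 'bool'

'bool'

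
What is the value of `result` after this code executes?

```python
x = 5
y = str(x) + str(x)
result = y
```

x = 5; y = '55'; result = '55'

'55'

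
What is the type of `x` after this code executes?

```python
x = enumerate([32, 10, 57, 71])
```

enumerate() returns an enumerate object

enumerate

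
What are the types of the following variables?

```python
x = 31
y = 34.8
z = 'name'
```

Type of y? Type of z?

y is assigned a number with a decimal point, so it is a float; z is assigned a quoted string literal, so it is a str

float, str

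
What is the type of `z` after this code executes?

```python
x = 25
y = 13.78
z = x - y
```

int - float = float

float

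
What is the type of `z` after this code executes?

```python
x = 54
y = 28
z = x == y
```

Equality comparison returns bool

bool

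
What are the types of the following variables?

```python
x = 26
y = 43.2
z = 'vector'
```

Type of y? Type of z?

y is assigned a number with a decimal point, so it is a float; z is assigned a quoted string literal, so it is a str

float, str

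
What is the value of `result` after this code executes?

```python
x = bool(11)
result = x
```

x = True; result = True

True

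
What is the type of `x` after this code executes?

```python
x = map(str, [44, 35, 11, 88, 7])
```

map() returns a map object

map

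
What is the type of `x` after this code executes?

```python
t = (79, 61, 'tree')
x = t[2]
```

Index 2 of tuple is a str literal

str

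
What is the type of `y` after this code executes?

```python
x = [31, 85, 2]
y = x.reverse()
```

list.reverse() returns None

NoneType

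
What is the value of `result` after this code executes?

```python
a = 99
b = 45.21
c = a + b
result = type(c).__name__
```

a is int; b is float; c is float; result = 'float'

'float'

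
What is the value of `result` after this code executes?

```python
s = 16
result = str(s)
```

s = 16; result = '16'

'16'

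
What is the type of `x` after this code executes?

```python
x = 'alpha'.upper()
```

str.upper() returns str

str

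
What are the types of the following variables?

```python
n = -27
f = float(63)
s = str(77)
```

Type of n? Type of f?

n is assigned a bare integer (no decimal point), so it is an int; f is assigned the result of calling float(), which returns a float

int, float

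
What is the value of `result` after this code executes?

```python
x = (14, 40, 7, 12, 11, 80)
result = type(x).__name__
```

x is tuple; result = 'tuple'

'tuple'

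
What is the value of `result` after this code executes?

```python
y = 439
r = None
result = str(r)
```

y = 439; r = None; result = 'None'

'None'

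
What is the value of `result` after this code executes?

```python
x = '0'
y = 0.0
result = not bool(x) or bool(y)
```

x = '0'; y = 0.0; result = False

False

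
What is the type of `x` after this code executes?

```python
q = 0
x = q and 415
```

'and' returns first falsy value (0 is int)

int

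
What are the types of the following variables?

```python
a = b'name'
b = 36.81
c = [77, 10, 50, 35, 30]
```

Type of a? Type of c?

a is assigned a bytes literal (b'...' prefix); c is assigned a list literal (square brackets)

bytes, list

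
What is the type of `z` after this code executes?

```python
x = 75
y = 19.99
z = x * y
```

int * float = float

float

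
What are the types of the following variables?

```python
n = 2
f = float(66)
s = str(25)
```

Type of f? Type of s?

f is assigned the result of calling float(), which returns a float; s is assigned the result of calling str(), which returns a str

float, str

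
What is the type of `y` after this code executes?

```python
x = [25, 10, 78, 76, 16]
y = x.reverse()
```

list.reverse() returns None

NoneType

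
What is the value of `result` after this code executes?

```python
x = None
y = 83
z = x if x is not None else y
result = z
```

x = None; y = 83; z = 83; result = 83

83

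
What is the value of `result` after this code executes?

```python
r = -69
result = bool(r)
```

r = -69; result = True

True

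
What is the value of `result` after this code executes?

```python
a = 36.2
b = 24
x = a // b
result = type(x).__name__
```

a is float; b is int; x is float; result = 'float'

'float'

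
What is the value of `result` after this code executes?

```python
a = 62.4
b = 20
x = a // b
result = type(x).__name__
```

a is float; b is int; x is float; result = 'float'

'float'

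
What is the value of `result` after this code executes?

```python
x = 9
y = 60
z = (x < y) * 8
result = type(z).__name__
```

x is int; y is int; z is int; result = 'int'

'int'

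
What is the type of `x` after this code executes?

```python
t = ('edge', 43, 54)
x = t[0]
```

Index 0 of tuple is a str literal

str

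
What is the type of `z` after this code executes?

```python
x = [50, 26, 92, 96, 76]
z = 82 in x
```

'in' operator returns bool

bool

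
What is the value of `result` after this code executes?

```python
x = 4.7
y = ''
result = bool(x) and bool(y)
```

x = 4.7; y = ''; result = False

False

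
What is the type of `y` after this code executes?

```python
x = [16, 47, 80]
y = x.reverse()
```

list.reverse() returns None

NoneType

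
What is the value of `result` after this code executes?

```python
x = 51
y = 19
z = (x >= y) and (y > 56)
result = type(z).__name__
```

x is int; y is int; z is bool; result = 'bool'

'bool'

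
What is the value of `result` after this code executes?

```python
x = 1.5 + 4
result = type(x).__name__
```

x is float; result = 'float'

'float'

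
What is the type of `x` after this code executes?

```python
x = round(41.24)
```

round() with no decimal places returns int

int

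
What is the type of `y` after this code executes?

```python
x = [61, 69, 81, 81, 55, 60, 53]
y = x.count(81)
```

list.count() returns int

int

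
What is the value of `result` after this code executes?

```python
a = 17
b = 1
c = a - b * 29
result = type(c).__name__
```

a is int; b is int; c is int; result = 'int'

'int'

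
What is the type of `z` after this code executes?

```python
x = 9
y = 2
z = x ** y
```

positive int ** positive int = int

int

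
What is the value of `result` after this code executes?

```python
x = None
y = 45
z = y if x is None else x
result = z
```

x = None; y = 45; z = 45; result = 45

45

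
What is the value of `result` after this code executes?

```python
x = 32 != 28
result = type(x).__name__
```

x is bool; result = 'bool'

'bool'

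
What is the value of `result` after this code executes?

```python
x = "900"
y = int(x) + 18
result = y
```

x = '900'; y = 918; result = 918

918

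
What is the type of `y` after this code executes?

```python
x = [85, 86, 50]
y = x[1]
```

Indexing list[int] returns int

int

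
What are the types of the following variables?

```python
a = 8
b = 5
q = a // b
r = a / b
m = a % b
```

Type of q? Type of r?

// returns int; / returns float

int, float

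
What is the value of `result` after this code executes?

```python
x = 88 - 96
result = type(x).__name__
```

x is int; result = 'int'

'int'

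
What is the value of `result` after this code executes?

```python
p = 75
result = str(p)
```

p = 75; result = '75'

'75'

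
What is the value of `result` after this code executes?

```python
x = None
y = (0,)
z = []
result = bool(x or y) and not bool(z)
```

x = None; y = (0,); z = []; result = True

True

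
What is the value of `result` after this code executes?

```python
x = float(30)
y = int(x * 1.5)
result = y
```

x = 30.0; y = 45; result = 45

45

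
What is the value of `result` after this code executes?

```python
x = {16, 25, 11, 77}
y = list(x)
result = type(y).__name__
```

x is set; y is list; result = 'list'

'list'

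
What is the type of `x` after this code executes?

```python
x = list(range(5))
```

list(range()) returns list

list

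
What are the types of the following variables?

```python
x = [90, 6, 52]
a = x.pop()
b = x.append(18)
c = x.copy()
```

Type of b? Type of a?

append() returns None; pop() returns element

NoneType, int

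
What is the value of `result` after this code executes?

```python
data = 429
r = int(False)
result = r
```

data = 429; r = 0; result = 0

0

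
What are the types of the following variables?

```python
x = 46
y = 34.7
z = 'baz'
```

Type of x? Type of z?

x is assigned a bare integer (no decimal point), so it is an int; z is assigned a quoted string literal, so it is a str

int, str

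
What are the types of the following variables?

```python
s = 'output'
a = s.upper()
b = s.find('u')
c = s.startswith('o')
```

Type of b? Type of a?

find() returns int; upper() returns str

int, str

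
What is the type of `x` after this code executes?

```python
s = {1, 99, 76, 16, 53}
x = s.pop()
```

Popping from set[int] returns int

int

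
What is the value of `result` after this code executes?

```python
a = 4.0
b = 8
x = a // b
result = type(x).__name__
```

a is float; b is int; x is float; result = 'float'

'float'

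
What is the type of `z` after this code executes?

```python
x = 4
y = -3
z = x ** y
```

int ** negative = float

float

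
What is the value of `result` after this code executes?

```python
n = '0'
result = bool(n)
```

n = '0'; result = True

True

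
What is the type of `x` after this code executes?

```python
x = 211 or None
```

'or' returns first truthy value

int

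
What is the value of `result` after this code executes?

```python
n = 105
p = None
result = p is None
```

n = 105; p = None; result = True

True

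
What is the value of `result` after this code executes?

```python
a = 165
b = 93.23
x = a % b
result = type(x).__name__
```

a is int; b is float; x is float; result = 'float'

'float'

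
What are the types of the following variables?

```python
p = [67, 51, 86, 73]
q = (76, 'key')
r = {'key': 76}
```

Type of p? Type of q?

p is assigned a list literal (square brackets); q is assigned a tuple (parenthesized, comma-separated values)

list, tuple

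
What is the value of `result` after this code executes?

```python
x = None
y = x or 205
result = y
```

x = None; y = 205; result = 205

205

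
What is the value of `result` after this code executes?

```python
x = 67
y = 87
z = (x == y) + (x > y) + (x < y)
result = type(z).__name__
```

x is int; y is int; z is int; result = 'int'

'int'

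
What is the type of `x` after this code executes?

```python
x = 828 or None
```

'or' returns first truthy value

int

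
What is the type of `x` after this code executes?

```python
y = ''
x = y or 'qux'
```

'or' returns first truthy value (str)

str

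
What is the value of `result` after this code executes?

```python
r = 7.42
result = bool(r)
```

r = 7.42; result = True

True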